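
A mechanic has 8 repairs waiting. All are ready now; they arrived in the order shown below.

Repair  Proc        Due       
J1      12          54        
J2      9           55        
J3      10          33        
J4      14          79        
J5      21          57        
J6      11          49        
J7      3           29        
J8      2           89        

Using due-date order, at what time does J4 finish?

EDD (increasing due date): J7 J3 J6 J1 J2 J5 J4 J8.
J7: 0→3
J3: 3→13
J6: 13→24
J1: 24→36
J2: 36→45
J5: 45→66
J4: 66→80

80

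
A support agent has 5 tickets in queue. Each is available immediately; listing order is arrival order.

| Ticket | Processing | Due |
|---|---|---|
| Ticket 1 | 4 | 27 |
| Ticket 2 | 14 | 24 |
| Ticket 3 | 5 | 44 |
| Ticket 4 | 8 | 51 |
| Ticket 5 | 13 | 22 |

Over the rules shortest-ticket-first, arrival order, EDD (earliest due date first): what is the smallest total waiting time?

60

SPT (increasing processing time): Ticket 1 Ticket 3 Ticket 4 Ticket 5 Ticket 2.
Ticket 1: waits 0, runs 0→4
Ticket 3: waits 4, runs 4→9
Ticket 4: waits 9, runs 9→17
Ticket 5: waits 17, runs 17→30
Ticket 2: waits 30, runs 30→44
Sum = 0+4+9+17+30 = 60.
FIFO (arrival order): Ticket 1 Ticket 2 Ticket 3 Ticket 4 Ticket 5.
Ticket 1: waits 0, runs 0→4
Ticket 2: waits 4, runs 4→18
Ticket 3: waits 18, runs 18→23
Ticket 4: waits 23, runs 23→31
Ticket 5: waits 31, runs 31→44
Sum = 0+4+18+23+31 = 76.
EDD (increasing due date): Ticket 5 Ticket 2 Ticket 1 Ticket 3 Ticket 4.
Ticket 5: waits 0, runs 0→13
Ticket 2: waits 13, runs 13→27
Ticket 1: waits 27, runs 27→31
Ticket 3: waits 31, runs 31→36
Ticket 4: waits 36, runs 36→44
Sum = 0+13+27+31+36 = 107.
SPT 60, FIFO 76, EDD 107 → minimum 60.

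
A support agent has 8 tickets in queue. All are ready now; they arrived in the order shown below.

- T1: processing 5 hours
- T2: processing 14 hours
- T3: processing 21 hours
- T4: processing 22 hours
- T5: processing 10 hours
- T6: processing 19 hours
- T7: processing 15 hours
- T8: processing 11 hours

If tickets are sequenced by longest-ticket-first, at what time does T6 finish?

LPT (decreasing processing time): T4 T3 T6 T7 T2 T8 T5 T1.
T4: 0→22
T3: 22→43
T6: 43→62

62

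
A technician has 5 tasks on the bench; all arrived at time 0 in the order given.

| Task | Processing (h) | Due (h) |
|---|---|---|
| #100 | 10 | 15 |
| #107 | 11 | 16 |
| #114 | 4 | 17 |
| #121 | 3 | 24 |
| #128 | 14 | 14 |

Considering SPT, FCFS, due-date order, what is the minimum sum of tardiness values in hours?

SPT (increasing processing time): #121 #114 #100 #107 #128.
#121: 0→3, due 24, tardiness 0
#114: 3→7, due 17, tardiness 0
#100: 7→17, due 15, tardiness 2
#107: 17→28, due 16, tardiness 12
#128: 28→42, due 14, tardiness 28
Sum = 0+0+2+12+28 = 42.
FIFO (arrival order): #100 #107 #114 #121 #128.
#100: 0→10, due 15, tardiness 0
#107: 10→21, due 16, tardiness 5
#114: 21→25, due 17, tardiness 8
#121: 25→28, due 24, tardiness 4
#128: 28→42, due 14, tardiness 28
Sum = 0+5+8+4+28 = 45.
EDD (increasing due date): #128 #100 #107 #114 #121.
#128: 0→14, due 14, tardiness 0
#100: 14→24, due 15, tardiness 9
#107: 24→35, due 16, tardiness 19
#114: 35→39, due 17, tardiness 22
#121: 39→42, due 24, tardiness 18
Sum = 0+9+19+22+18 = 68.
SPT 42, FIFO 45, EDD 68 → minimum 42.

42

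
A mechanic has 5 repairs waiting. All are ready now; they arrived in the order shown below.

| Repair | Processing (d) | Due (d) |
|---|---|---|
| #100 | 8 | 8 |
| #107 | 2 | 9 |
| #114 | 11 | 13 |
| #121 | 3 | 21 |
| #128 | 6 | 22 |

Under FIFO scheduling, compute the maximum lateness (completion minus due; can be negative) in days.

FIFO (arrival order): #100 #107 #114 #121 #128.
#100: 0→8, due 8, lateness 0
#107: 8→10, due 9, lateness 1
#114: 10→21, due 13, lateness 8
#121: 21→24, due 21, lateness 3
#128: 24→30, due 22, lateness 8
Maximum = 8.

8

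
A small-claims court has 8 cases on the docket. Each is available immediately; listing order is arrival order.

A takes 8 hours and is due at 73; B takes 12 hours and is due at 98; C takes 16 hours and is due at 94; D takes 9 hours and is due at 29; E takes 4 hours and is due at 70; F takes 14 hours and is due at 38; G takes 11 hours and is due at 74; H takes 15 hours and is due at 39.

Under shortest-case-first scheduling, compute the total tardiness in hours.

54

SPT (increasing processing time): E A D G B F H C.
E: 0→4, due 70, tardiness 0
A: 4→12, due 73, tardiness 0
D: 12→21, due 29, tardiness 0
G: 21→32, due 74, tardiness 0
B: 32→44, due 98, tardiness 0
F: 44→58, due 38, tardiness 20
H: 58→73, due 39, tardiness 34
C: 73→89, due 94, tardiness 0
Sum = 0+0+0+0+0+20+34+0 = 54.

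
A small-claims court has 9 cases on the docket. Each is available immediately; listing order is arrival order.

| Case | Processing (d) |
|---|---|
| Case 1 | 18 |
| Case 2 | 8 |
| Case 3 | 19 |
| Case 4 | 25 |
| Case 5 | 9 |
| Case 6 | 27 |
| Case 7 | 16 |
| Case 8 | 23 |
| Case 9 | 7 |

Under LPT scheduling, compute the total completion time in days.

922

LPT (decreasing processing time): Case 6 Case 4 Case 8 Case 3 Case 1 Case 7 Case 5 Case 2 Case 9.
Case 6: 0→27
Case 4: 27→52
Case 8: 52→75
Case 3: 75→94
Case 1: 94→112
Case 7: 112→128
Case 5: 128→137
Case 2: 137→145
Case 9: 145→152
Sum = 27+52+75+94+112+128+137+145+152 = 922.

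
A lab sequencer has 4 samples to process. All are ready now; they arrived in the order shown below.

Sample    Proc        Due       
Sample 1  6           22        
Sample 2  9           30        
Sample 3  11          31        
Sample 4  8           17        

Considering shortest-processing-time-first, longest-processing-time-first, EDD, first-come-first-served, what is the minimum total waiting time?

43

SPT (increasing processing time): Sample 1 Sample 4 Sample 2 Sample 3.
Sample 1: waits 0, runs 0→6
Sample 4: waits 6, runs 6→14
Sample 2: waits 14, runs 14→23
Sample 3: waits 23, runs 23→34
Sum = 0+6+14+23 = 43.
LPT (decreasing processing time): Sample 3 Sample 2 Sample 4 Sample 1.
Sample 3: waits 0, runs 0→11
Sample 2: waits 11, runs 11→20
Sample 4: waits 20, runs 20→28
Sample 1: waits 28, runs 28→34
Sum = 0+11+20+28 = 59.
EDD (increasing due date): Sample 4 Sample 1 Sample 2 Sample 3.
Sample 4: waits 0, runs 0→8
Sample 1: waits 8, runs 8→14
Sample 2: waits 14, runs 14→23
Sample 3: waits 23, runs 23→34
Sum = 0+8+14+23 = 45.
FIFO (arrival order): Sample 1 Sample 2 Sample 3 Sample 4.
Sample 1: waits 0, runs 0→6
Sample 2: waits 6, runs 6→15
Sample 3: waits 15, runs 15→26
Sample 4: waits 26, runs 26→34
Sum = 0+6+15+26 = 47.
SPT 43, LPT 59, EDD 45, FIFO 47 → minimum 43.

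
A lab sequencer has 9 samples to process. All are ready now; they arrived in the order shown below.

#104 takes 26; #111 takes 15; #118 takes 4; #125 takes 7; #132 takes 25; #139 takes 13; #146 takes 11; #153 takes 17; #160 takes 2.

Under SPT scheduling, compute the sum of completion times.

417

SPT (increasing processing time): #160 #118 #125 #146 #139 #111 #153 #132 #104.
#160: 0→2
#118: 2→6
#125: 6→13
#146: 13→24
#139: 24→37
#111: 37→52
#153: 52→69
#132: 69→94
#104: 94→120
Sum = 2+6+13+24+37+52+69+94+120 = 417.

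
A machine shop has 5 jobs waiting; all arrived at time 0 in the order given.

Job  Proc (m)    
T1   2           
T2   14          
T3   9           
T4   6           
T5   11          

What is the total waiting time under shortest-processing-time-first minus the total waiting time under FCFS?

SPT (increasing processing time): T1 T4 T3 T5 T2.
T1: waits 0, runs 0→2
T4: waits 2, runs 2→8
T3: waits 8, runs 8→17
T5: waits 17, runs 17→28
T2: waits 28, runs 28→42
Sum = 0+2+8+17+28 = 55.
FIFO (arrival order): T1 T2 T3 T4 T5.
T1: waits 0, runs 0→2
T2: waits 2, runs 2→16
T3: waits 16, runs 16→25
T4: waits 25, runs 25→31
T5: waits 31, runs 31→42
Sum = 0+2+16+25+31 = 74.
Difference = 55 − 74 = -19.

-19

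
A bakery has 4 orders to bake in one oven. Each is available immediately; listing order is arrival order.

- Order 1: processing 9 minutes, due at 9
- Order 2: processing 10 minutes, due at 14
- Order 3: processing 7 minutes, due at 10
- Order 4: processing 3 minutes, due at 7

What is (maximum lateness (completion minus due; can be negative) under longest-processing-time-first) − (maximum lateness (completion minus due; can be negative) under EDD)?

LPT (decreasing processing time): Order 2 Order 1 Order 3 Order 4.
Order 2: 0→10, due 14, lateness -4
Order 1: 10→19, due 9, lateness 10
Order 3: 19→26, due 10, lateness 16
Order 4: 26→29, due 7, lateness 22
Maximum = 22.
EDD (increasing due date): Order 4 Order 1 Order 3 Order 2.
Order 4: 0→3, due 7, lateness -4
Order 1: 3→12, due 9, lateness 3
Order 3: 12→19, due 10, lateness 9
Order 2: 19→29, due 14, lateness 15
Maximum = 15.
Difference = 22 − 15 = 7.

7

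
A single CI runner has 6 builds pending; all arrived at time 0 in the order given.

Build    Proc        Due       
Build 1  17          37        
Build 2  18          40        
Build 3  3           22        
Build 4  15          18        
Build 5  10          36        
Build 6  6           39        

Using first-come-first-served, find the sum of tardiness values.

FIFO (arrival order): Build 1 Build 2 Build 3 Build 4 Build 5 Build 6.
Build 1: 0→17, due 37, tardiness 0
Build 2: 17→35, due 40, tardiness 0
Build 3: 35→38, due 22, tardiness 16
Build 4: 38→53, due 18, tardiness 35
Build 5: 53→63, due 36, tardiness 27
Build 6: 63→69, due 39, tardiness 30
Sum = 0+0+16+35+27+30 = 108.

108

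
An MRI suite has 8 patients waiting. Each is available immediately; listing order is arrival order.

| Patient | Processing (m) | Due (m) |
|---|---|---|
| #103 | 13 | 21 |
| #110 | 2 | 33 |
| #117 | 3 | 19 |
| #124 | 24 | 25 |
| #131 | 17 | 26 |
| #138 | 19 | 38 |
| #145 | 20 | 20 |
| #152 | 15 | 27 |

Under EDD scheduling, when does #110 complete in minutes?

EDD (increasing due date): #117 #145 #103 #124 #131 #152 #110 #138.
#117: 0→3
#145: 3→23
#103: 23→36
#124: 36→60
#131: 60→77
#152: 77→92
#110: 92→94

94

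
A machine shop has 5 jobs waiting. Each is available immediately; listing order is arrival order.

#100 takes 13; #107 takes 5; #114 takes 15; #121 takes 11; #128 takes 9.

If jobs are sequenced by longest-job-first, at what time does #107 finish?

LPT (decreasing processing time): #114 #100 #121 #128 #107.
#114: 0→15
#100: 15→28
#121: 28→39
#128: 39→48
#107: 48→53

53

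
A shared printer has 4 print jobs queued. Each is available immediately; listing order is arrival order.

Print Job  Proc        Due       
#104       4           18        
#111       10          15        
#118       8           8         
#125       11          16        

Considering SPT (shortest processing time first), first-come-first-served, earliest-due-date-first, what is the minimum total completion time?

71

SPT (increasing processing time): #104 #118 #111 #125.
#104: 0→4
#118: 4→12
#111: 12→22
#125: 22→33
Sum = 4+12+22+33 = 71.
FIFO (arrival order): #104 #111 #118 #125.
#104: 0→4
#111: 4→14
#118: 14→22
#125: 22→33
Sum = 4+14+22+33 = 73.
EDD (increasing due date): #118 #111 #125 #104.
#118: 0→8
#111: 8→18
#125: 18→29
#104: 29→33
Sum = 8+18+29+33 = 88.
SPT 71, FIFO 73, EDD 88 → minimum 71.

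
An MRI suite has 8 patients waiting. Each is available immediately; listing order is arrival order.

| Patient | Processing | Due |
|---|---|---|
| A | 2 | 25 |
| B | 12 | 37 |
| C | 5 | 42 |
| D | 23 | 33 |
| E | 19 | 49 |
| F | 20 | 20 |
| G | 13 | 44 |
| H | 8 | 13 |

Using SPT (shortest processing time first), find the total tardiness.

140

SPT (increasing processing time): A C H B G E F D.
A: 0→2, due 25, tardiness 0
C: 2→7, due 42, tardiness 0
H: 7→15, due 13, tardiness 2
B: 15→27, due 37, tardiness 0
G: 27→40, due 44, tardiness 0
E: 40→59, due 49, tardiness 10
F: 59→79, due 20, tardiness 59
D: 79→102, due 33, tardiness 69
Sum = 0+0+2+0+0+10+59+69 = 140.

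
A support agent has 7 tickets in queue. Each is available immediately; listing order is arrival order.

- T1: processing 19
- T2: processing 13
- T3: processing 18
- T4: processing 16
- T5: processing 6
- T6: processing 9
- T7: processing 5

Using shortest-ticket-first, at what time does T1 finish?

SPT (increasing processing time): T7 T5 T6 T2 T4 T3 T1.
T7: 0→5
T5: 5→11
T6: 11→20
T2: 20→33
T4: 33→49
T3: 49→67
T1: 67→86

86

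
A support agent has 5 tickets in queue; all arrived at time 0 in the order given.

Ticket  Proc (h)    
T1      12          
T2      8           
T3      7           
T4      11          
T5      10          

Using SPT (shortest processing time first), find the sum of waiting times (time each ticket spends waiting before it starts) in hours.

SPT (increasing processing time): T3 T2 T5 T4 T1.
T3: waits 0, runs 0→7
T2: waits 7, runs 7→15
T5: waits 15, runs 15→25
T4: waits 25, runs 25→36
T1: waits 36, runs 36→48
Sum = 0+7+15+25+36 = 83.

83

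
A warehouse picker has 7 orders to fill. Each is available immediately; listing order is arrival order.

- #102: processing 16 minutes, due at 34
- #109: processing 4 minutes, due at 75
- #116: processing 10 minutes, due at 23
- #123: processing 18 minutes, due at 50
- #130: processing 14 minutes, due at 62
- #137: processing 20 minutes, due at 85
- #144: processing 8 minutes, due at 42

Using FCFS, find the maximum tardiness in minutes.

FIFO (arrival order): #102 #109 #116 #123 #130 #137 #144.
#102: 0→16, due 34, tardiness 0
#109: 16→20, due 75, tardiness 0
#116: 20→30, due 23, tardiness 7
#123: 30→48, due 50, tardiness 0
#130: 48→62, due 62, tardiness 0
#137: 62→82, due 85, tardiness 0
#144: 82→90, due 42, tardiness 48
Maximum = 48.

48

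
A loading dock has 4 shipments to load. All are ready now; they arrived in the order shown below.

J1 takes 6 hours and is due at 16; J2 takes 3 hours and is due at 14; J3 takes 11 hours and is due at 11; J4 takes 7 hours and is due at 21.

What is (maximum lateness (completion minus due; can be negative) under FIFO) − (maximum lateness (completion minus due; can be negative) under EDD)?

FIFO (arrival order): J1 J2 J3 J4.
J1: 0→6, due 16, lateness -10
J2: 6→9, due 14, lateness -5
J3: 9→20, due 11, lateness 9
J4: 20→27, due 21, lateness 6
Maximum = 9.
EDD (increasing due date): J3 J2 J1 J4.
J3: 0→11, due 11, lateness 0
J2: 11→14, due 14, lateness 0
J1: 14→20, due 16, lateness 4
J4: 20→27, due 21, lateness 6
Maximum = 6.
Difference = 9 − 6 = 3.

3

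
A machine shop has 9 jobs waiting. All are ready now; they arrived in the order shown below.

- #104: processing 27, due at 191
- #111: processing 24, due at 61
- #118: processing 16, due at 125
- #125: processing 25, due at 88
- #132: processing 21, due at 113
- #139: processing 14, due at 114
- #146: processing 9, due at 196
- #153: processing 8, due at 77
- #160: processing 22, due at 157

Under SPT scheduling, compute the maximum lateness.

SPT (increasing processing time): #153 #146 #139 #118 #132 #160 #111 #125 #104.
#153: 0→8, due 77, lateness -69
#146: 8→17, due 196, lateness -179
#139: 17→31, due 114, lateness -83
#118: 31→47, due 125, lateness -78
#132: 47→68, due 113, lateness -45
#160: 68→90, due 157, lateness -67
#111: 90→114, due 61, lateness 53
#125: 114→139, due 88, lateness 51
#104: 139→166, due 191, lateness -25
Maximum = 53.

53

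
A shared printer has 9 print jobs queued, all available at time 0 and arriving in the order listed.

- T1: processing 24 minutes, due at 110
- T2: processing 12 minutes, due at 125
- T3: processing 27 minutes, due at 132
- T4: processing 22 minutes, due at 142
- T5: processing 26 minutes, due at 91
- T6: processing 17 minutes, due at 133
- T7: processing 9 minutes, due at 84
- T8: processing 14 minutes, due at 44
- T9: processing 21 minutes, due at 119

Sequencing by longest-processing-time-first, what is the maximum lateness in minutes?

LPT (decreasing processing time): T3 T5 T1 T4 T9 T6 T8 T2 T7.
T3: 0→27, due 132, lateness -105
T5: 27→53, due 91, lateness -38
T1: 53→77, due 110, lateness -33
T4: 77→99, due 142, lateness -43
T9: 99→120, due 119, lateness 1
T6: 120→137, due 133, lateness 4
T8: 137→151, due 44, lateness 107
T2: 151→163, due 125, lateness 38
T7: 163→172, due 84, lateness 88
Maximum = 107.

107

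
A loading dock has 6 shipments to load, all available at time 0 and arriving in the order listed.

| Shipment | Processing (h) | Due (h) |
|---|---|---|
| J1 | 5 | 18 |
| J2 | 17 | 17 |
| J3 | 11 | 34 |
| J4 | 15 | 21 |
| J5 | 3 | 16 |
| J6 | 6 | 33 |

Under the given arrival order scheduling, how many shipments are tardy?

4

FIFO (arrival order): J1 J2 J3 J4 J5 J6.
J1: 0→5, due 18, tardiness 0
J2: 5→22, due 17, tardiness 5
J3: 22→33, due 34, tardiness 0
J4: 33→48, due 21, tardiness 27
J5: 48→51, due 16, tardiness 35
J6: 51→57, due 33, tardiness 24
Late shipments: 4.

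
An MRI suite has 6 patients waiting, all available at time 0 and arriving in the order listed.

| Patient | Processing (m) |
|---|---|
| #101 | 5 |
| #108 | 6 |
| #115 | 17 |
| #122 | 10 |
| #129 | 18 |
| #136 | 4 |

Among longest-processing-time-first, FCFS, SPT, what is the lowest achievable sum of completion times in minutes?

LPT (decreasing processing time): #129 #115 #122 #108 #101 #136.
#129: 0→18
#115: 18→35
#122: 35→45
#108: 45→51
#101: 51→56
#136: 56→60
Sum = 18+35+45+51+56+60 = 265.
FIFO (arrival order): #101 #108 #115 #122 #129 #136.
#101: 0→5
#108: 5→11
#115: 11→28
#122: 28→38
#129: 38→56
#136: 56→60
Sum = 5+11+28+38+56+60 = 198.
SPT (increasing processing time): #136 #101 #108 #122 #115 #129.
#136: 0→4
#101: 4→9
#108: 9→15
#122: 15→25
#115: 25→42
#129: 42→60
Sum = 4+9+15+25+42+60 = 155.
LPT 265, FIFO 198, SPT 155 → minimum 155.

155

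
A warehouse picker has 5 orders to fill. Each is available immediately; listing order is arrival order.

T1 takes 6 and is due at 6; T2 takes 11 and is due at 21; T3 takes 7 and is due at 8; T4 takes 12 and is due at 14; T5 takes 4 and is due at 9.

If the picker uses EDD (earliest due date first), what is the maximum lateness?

EDD (increasing due date): T1 T3 T5 T4 T2.
T1: 0→6, due 6, lateness 0
T3: 6→13, due 8, lateness 5
T5: 13→17, due 9, lateness 8
T4: 17→29, due 14, lateness 15
T2: 29→40, due 21, lateness 19
Maximum = 19.

19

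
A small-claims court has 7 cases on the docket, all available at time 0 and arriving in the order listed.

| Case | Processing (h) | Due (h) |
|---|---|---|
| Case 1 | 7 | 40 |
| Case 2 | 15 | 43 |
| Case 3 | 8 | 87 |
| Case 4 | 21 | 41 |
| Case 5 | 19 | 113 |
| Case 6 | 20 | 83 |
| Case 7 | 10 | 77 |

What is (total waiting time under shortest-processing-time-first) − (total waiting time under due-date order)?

SPT (increasing processing time): Case 1 Case 3 Case 7 Case 2 Case 5 Case 6 Case 4.
Case 1: waits 0, runs 0→7
Case 3: waits 7, runs 7→15
Case 7: waits 15, runs 15→25
Case 2: waits 25, runs 25→40
Case 5: waits 40, runs 40→59
Case 6: waits 59, runs 59→79
Case 4: waits 79, runs 79→100
Sum = 0+7+15+25+40+59+79 = 225.
EDD (increasing due date): Case 1 Case 4 Case 2 Case 7 Case 6 Case 3 Case 5.
Case 1: waits 0, runs 0→7
Case 4: waits 7, runs 7→28
Case 2: waits 28, runs 28→43
Case 7: waits 43, runs 43→53
Case 6: waits 53, runs 53→73
Case 3: waits 73, runs 73→81
Case 5: waits 81, runs 81→100
Sum = 0+7+28+43+53+73+81 = 285.
Difference = 225 − 285 = -60.

-60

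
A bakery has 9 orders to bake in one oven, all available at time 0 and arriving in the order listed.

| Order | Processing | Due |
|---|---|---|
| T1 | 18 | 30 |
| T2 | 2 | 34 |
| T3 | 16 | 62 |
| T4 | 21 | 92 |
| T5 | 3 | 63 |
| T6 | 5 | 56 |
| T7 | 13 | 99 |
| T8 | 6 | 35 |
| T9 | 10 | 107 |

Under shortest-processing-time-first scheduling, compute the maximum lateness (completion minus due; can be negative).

SPT (increasing processing time): T2 T5 T6 T8 T9 T7 T3 T1 T4.
T2: 0→2, due 34, lateness -32
T5: 2→5, due 63, lateness -58
T6: 5→10, due 56, lateness -46
T8: 10→16, due 35, lateness -19
T9: 16→26, due 107, lateness -81
T7: 26→39, due 99, lateness -60
T3: 39→55, due 62, lateness -7
T1: 55→73, due 30, lateness 43
T4: 73→94, due 92, lateness 2
Maximum = 43.

43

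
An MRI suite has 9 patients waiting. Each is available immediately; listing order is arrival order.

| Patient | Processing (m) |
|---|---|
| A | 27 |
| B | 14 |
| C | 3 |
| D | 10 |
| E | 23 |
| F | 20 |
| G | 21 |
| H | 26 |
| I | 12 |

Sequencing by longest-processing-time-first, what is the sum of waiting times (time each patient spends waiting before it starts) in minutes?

797

LPT (decreasing processing time): A H E G F B I D C.
A: waits 0, runs 0→27
H: waits 27, runs 27→53
E: waits 53, runs 53→76
G: waits 76, runs 76→97
F: waits 97, runs 97→117
B: waits 117, runs 117→131
I: waits 131, runs 131→143
D: waits 143, runs 143→153
C: waits 153, runs 153→156
Sum = 0+27+53+76+97+117+131+143+153 = 797.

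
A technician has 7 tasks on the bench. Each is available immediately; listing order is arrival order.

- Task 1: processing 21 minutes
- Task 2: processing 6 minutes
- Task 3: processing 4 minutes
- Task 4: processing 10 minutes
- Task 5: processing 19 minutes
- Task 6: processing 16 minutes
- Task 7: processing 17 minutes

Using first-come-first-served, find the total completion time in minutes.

FIFO (arrival order): Task 1 Task 2 Task 3 Task 4 Task 5 Task 6 Task 7.
Task 1: 0→21
Task 2: 21→27
Task 3: 27→31
Task 4: 31→41
Task 5: 41→60
Task 6: 60→76
Task 7: 76→93
Sum = 21+27+31+41+60+76+93 = 349.

349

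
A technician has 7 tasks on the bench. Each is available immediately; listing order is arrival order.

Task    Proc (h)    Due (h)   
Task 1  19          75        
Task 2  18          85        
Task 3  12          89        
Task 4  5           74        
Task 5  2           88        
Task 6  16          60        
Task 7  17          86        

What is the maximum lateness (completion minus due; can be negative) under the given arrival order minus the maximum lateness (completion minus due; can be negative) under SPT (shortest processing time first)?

-2

FIFO (arrival order): Task 1 Task 2 Task 3 Task 4 Task 5 Task 6 Task 7.
Task 1: 0→19, due 75, lateness -56
Task 2: 19→37, due 85, lateness -48
Task 3: 37→49, due 89, lateness -40
Task 4: 49→54, due 74, lateness -20
Task 5: 54→56, due 88, lateness -32
Task 6: 56→72, due 60, lateness 12
Task 7: 72→89, due 86, lateness 3
Maximum = 12.
SPT (increasing processing time): Task 5 Task 4 Task 3 Task 6 Task 7 Task 2 Task 1.
Task 5: 0→2, due 88, lateness -86
Task 4: 2→7, due 74, lateness -67
Task 3: 7→19, due 89, lateness -70
Task 6: 19→35, due 60, lateness -25
Task 7: 35→52, due 86, lateness -34
Task 2: 52→70, due 85, lateness -15
Task 1: 70→89, due 75, lateness 14
Maximum = 14.
Difference = 12 − 14 = -2.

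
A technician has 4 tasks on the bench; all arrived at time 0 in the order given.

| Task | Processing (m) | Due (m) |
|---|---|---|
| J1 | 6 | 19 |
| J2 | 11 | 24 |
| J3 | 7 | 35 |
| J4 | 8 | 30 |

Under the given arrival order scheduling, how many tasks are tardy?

FIFO (arrival order): J1 J2 J3 J4.
J1: 0→6, due 19, tardiness 0
J2: 6→17, due 24, tardiness 0
J3: 17→24, due 35, tardiness 0
J4: 24→32, due 30, tardiness 2
Late tasks: 1.

1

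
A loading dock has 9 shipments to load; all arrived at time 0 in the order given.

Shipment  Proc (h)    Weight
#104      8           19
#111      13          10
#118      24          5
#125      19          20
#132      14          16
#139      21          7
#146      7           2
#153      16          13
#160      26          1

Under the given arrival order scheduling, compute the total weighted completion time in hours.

5754

FIFO (arrival order): #104 #111 #118 #125 #132 #139 #146 #153 #160.
#104: finishes 8, weight 19, w·C = 152
#111: finishes 21, weight 10, w·C = 210
#118: finishes 45, weight 5, w·C = 225
#125: finishes 64, weight 20, w·C = 1280
#132: finishes 78, weight 16, w·C = 1248
#139: finishes 99, weight 7, w·C = 693
#146: finishes 106, weight 2, w·C = 212
#153: finishes 122, weight 13, w·C = 1586
#160: finishes 148, weight 1, w·C = 148
Sum = 152+210+225+1280+1248+693+212+1586+148 = 5754.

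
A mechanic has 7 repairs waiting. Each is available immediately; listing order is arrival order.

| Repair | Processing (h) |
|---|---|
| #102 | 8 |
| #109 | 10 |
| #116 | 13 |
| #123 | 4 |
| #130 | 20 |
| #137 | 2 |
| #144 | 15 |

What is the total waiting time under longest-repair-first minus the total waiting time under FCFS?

93

LPT (decreasing processing time): #130 #144 #116 #109 #102 #123 #137.
#130: waits 0, runs 0→20
#144: waits 20, runs 20→35
#116: waits 35, runs 35→48
#109: waits 48, runs 48→58
#102: waits 58, runs 58→66
#123: waits 66, runs 66→70
#137: waits 70, runs 70→72
Sum = 0+20+35+48+58+66+70 = 297.
FIFO (arrival order): #102 #109 #116 #123 #130 #137 #144.
#102: waits 0, runs 0→8
#109: waits 8, runs 8→18
#116: waits 18, runs 18→31
#123: waits 31, runs 31→35
#130: waits 35, runs 35→55
#137: waits 55, runs 55→57
#144: waits 57, runs 57→72
Sum = 0+8+18+31+35+55+57 = 204.
Difference = 297 − 204 = 93.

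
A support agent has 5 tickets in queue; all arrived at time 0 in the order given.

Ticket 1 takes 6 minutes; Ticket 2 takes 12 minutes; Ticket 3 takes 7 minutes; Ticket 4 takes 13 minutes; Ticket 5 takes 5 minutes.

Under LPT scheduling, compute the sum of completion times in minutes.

LPT (decreasing processing time): Ticket 4 Ticket 2 Ticket 3 Ticket 1 Ticket 5.
Ticket 4: 0→13
Ticket 2: 13→25
Ticket 3: 25→32
Ticket 1: 32→38
Ticket 5: 38→43
Sum = 13+25+32+38+43 = 151.

151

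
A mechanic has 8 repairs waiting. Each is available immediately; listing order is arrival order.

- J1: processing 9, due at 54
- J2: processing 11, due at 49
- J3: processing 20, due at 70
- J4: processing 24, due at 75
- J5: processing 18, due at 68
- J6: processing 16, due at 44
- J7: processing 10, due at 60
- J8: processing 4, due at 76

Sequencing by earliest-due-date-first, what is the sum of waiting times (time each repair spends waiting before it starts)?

EDD (increasing due date): J6 J2 J1 J7 J5 J3 J4 J8.
J6: waits 0, runs 0→16
J2: waits 16, runs 16→27
J1: waits 27, runs 27→36
J7: waits 36, runs 36→46
J5: waits 46, runs 46→64
J3: waits 64, runs 64→84
J4: waits 84, runs 84→108
J8: waits 108, runs 108→112
Sum = 0+16+27+36+46+64+84+108 = 381.

381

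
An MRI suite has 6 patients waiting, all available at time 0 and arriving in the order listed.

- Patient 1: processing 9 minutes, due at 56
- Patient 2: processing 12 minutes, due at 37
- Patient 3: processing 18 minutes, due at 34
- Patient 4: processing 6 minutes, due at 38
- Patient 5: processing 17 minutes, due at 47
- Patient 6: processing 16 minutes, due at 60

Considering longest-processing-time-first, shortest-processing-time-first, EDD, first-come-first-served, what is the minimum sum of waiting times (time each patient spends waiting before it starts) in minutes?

LPT (decreasing processing time): Patient 3 Patient 5 Patient 6 Patient 2 Patient 1 Patient 4.
Patient 3: waits 0, runs 0→18
Patient 5: waits 18, runs 18→35
Patient 6: waits 35, runs 35→51
Patient 2: waits 51, runs 51→63
Patient 1: waits 63, runs 63→72
Patient 4: waits 72, runs 72→78
Sum = 0+18+35+51+63+72 = 239.
SPT (increasing processing time): Patient 4 Patient 1 Patient 2 Patient 6 Patient 5 Patient 3.
Patient 4: waits 0, runs 0→6
Patient 1: waits 6, runs 6→15
Patient 2: waits 15, runs 15→27
Patient 6: waits 27, runs 27→43
Patient 5: waits 43, runs 43→60
Patient 3: waits 60, runs 60→78
Sum = 0+6+15+27+43+60 = 151.
EDD (increasing due date): Patient 3 Patient 2 Patient 4 Patient 5 Patient 1 Patient 6.
Patient 3: waits 0, runs 0→18
Patient 2: waits 18, runs 18→30
Patient 4: waits 30, runs 30→36
Patient 5: waits 36, runs 36→53
Patient 1: waits 53, runs 53→62
Patient 6: waits 62, runs 62→78
Sum = 0+18+30+36+53+62 = 199.
FIFO (arrival order): Patient 1 Patient 2 Patient 3 Patient 4 Patient 5 Patient 6.
Patient 1: waits 0, runs 0→9
Patient 2: waits 9, runs 9→21
Patient 3: waits 21, runs 21→39
Patient 4: waits 39, runs 39→45
Patient 5: waits 45, runs 45→62
Patient 6: waits 62, runs 62→78
Sum = 0+9+21+39+45+62 = 176.
LPT 239, SPT 151, EDD 199, FIFO 176 → minimum 151.

151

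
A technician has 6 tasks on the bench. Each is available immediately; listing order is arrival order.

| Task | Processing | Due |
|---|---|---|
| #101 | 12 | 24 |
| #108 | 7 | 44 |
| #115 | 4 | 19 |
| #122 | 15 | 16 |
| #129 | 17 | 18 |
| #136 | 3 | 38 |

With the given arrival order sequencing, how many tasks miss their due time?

4

FIFO (arrival order): #101 #108 #115 #122 #129 #136.
#101: 0→12, due 24, tardiness 0
#108: 12→19, due 44, tardiness 0
#115: 19→23, due 19, tardiness 4
#122: 23→38, due 16, tardiness 22
#129: 38→55, due 18, tardiness 37
#136: 55→58, due 38, tardiness 20
Late tasks: 4.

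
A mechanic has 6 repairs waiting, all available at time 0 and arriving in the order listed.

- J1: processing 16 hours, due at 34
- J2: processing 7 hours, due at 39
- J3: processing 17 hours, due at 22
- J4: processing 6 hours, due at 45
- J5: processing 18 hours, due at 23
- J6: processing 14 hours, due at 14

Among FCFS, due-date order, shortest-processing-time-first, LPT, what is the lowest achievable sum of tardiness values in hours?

FIFO (arrival order): J1 J2 J3 J4 J5 J6.
J1: 0→16, due 34, tardiness 0
J2: 16→23, due 39, tardiness 0
J3: 23→40, due 22, tardiness 18
J4: 40→46, due 45, tardiness 1
J5: 46→64, due 23, tardiness 41
J6: 64→78, due 14, tardiness 64
Sum = 0+0+18+1+41+64 = 124.
EDD (increasing due date): J6 J3 J5 J1 J2 J4.
J6: 0→14, due 14, tardiness 0
J3: 14→31, due 22, tardiness 9
J5: 31→49, due 23, tardiness 26
J1: 49→65, due 34, tardiness 31
J2: 65→72, due 39, tardiness 33
J4: 72→78, due 45, tardiness 33
Sum = 0+9+26+31+33+33 = 132.
SPT (increasing processing time): J4 J2 J6 J1 J3 J5.
J4: 0→6, due 45, tardiness 0
J2: 6→13, due 39, tardiness 0
J6: 13→27, due 14, tardiness 13
J1: 27→43, due 34, tardiness 9
J3: 43→60, due 22, tardiness 38
J5: 60→78, due 23, tardiness 55
Sum = 0+0+13+9+38+55 = 115.
LPT (decreasing processing time): J5 J3 J1 J6 J2 J4.
J5: 0→18, due 23, tardiness 0
J3: 18→35, due 22, tardiness 13
J1: 35→51, due 34, tardiness 17
J6: 51→65, due 14, tardiness 51
J2: 65→72, due 39, tardiness 33
J4: 72→78, due 45, tardiness 33
Sum = 0+13+17+51+33+33 = 147.
FIFO 124, EDD 132, SPT 115, LPT 147 → minimum 115.

115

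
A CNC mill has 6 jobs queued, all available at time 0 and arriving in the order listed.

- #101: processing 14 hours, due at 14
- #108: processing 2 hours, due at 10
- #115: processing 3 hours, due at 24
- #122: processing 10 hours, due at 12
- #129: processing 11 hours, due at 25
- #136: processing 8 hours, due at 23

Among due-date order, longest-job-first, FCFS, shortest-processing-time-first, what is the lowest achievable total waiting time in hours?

77

EDD (increasing due date): #108 #122 #101 #136 #115 #129.
#108: waits 0, runs 0→2
#122: waits 2, runs 2→12
#101: waits 12, runs 12→26
#136: waits 26, runs 26→34
#115: waits 34, runs 34→37
#129: waits 37, runs 37→48
Sum = 0+2+12+26+34+37 = 111.
LPT (decreasing processing time): #101 #129 #122 #136 #115 #108.
#101: waits 0, runs 0→14
#129: waits 14, runs 14→25
#122: waits 25, runs 25→35
#136: waits 35, runs 35→43
#115: waits 43, runs 43→46
#108: waits 46, runs 46→48
Sum = 0+14+25+35+43+46 = 163.
FIFO (arrival order): #101 #108 #115 #122 #129 #136.
#101: waits 0, runs 0→14
#108: waits 14, runs 14→16
#115: waits 16, runs 16→19
#122: waits 19, runs 19→29
#129: waits 29, runs 29→40
#136: waits 40, runs 40→48
Sum = 0+14+16+19+29+40 = 118.
SPT (increasing processing time): #108 #115 #136 #122 #129 #101.
#108: waits 0, runs 0→2
#115: waits 2, runs 2→5
#136: waits 5, runs 5→13
#122: waits 13, runs 13→23
#129: waits 23, runs 23→34
#101: waits 34, runs 34→48
Sum = 0+2+5+13+23+34 = 77.
EDD 111, LPT 163, FIFO 118, SPT 77 → minimum 77.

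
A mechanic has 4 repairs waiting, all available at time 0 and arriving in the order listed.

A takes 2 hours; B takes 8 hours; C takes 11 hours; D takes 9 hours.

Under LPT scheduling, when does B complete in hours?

28

LPT (decreasing processing time): C D B A.
C: 0→11
D: 11→20
B: 20→28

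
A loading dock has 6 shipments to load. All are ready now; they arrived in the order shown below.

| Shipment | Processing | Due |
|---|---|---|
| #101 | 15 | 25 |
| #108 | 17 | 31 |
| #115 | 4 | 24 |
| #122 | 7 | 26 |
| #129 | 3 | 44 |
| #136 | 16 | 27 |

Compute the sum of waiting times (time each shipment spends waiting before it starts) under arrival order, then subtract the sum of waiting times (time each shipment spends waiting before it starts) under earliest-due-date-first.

22

FIFO (arrival order): #101 #108 #115 #122 #129 #136.
#101: waits 0, runs 0→15
#108: waits 15, runs 15→32
#115: waits 32, runs 32→36
#122: waits 36, runs 36→43
#129: waits 43, runs 43→46
#136: waits 46, runs 46→62
Sum = 0+15+32+36+43+46 = 172.
EDD (increasing due date): #115 #101 #122 #136 #108 #129.
#115: waits 0, runs 0→4
#101: waits 4, runs 4→19
#122: waits 19, runs 19→26
#136: waits 26, runs 26→42
#108: waits 42, runs 42→59
#129: waits 59, runs 59→62
Sum = 0+4+19+26+42+59 = 150.
Difference = 172 − 150 = 22.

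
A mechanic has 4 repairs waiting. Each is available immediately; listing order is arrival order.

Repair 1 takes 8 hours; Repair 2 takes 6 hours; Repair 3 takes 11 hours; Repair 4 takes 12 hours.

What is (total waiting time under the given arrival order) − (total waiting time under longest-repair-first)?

FIFO (arrival order): Repair 1 Repair 2 Repair 3 Repair 4.
Repair 1: waits 0, runs 0→8
Repair 2: waits 8, runs 8→14
Repair 3: waits 14, runs 14→25
Repair 4: waits 25, runs 25→37
Sum = 0+8+14+25 = 47.
LPT (decreasing processing time): Repair 4 Repair 3 Repair 1 Repair 2.
Repair 4: waits 0, runs 0→12
Repair 3: waits 12, runs 12→23
Repair 1: waits 23, runs 23→31
Repair 2: waits 31, runs 31→37
Sum = 0+12+23+31 = 66.
Difference = 47 − 66 = -19.

-19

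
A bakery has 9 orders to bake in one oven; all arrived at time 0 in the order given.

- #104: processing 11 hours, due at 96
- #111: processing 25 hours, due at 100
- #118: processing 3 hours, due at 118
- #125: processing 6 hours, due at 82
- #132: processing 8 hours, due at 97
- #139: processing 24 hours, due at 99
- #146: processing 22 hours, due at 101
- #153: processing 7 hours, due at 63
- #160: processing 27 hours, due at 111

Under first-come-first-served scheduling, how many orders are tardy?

FIFO (arrival order): #104 #111 #118 #125 #132 #139 #146 #153 #160.
#104: 0→11, due 96, tardiness 0
#111: 11→36, due 100, tardiness 0
#118: 36→39, due 118, tardiness 0
#125: 39→45, due 82, tardiness 0
#132: 45→53, due 97, tardiness 0
#139: 53→77, due 99, tardiness 0
#146: 77→99, due 101, tardiness 0
#153: 99→106, due 63, tardiness 43
#160: 106→133, due 111, tardiness 22
Late orders: 2.

2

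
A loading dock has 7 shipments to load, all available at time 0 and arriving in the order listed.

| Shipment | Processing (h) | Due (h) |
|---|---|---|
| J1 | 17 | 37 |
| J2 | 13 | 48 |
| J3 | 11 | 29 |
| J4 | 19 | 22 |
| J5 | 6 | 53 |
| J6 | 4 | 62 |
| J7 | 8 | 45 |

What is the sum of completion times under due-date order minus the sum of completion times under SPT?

131

EDD (increasing due date): J4 J3 J1 J7 J2 J5 J6.
J4: 0→19
J3: 19→30
J1: 30→47
J7: 47→55
J2: 55→68
J5: 68→74
J6: 74→78
Sum = 19+30+47+55+68+74+78 = 371.
SPT (increasing processing time): J6 J5 J7 J3 J2 J1 J4.
J6: 0→4
J5: 4→10
J7: 10→18
J3: 18→29
J2: 29→42
J1: 42→59
J4: 59→78
Sum = 4+10+18+29+42+59+78 = 240.
Difference = 371 − 240 = 131.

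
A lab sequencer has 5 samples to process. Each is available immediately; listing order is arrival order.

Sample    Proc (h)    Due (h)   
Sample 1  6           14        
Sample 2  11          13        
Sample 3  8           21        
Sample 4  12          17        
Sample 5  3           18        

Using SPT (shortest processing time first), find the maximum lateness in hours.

23

SPT (increasing processing time): Sample 5 Sample 1 Sample 3 Sample 2 Sample 4.
Sample 5: 0→3, due 18, lateness -15
Sample 1: 3→9, due 14, lateness -5
Sample 3: 9→17, due 21, lateness -4
Sample 2: 17→28, due 13, lateness 15
Sample 4: 28→40, due 17, lateness 23
Maximum = 23.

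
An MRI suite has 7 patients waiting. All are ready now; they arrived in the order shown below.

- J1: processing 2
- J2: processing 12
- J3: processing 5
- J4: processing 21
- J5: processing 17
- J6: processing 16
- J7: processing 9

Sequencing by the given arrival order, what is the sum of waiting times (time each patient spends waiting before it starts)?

205

FIFO (arrival order): J1 J2 J3 J4 J5 J6 J7.
J1: waits 0, runs 0→2
J2: waits 2, runs 2→14
J3: waits 14, runs 14→19
J4: waits 19, runs 19→40
J5: waits 40, runs 40→57
J6: waits 57, runs 57→73
J7: waits 73, runs 73→82
Sum = 0+2+14+19+40+57+73 = 205.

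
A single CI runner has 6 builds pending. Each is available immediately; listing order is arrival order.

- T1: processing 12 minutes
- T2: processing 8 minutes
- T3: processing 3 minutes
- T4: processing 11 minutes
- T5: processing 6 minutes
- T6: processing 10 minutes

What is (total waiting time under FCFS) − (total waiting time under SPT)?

FIFO (arrival order): T1 T2 T3 T4 T5 T6.
T1: waits 0, runs 0→12
T2: waits 12, runs 12→20
T3: waits 20, runs 20→23
T4: waits 23, runs 23→34
T5: waits 34, runs 34→40
T6: waits 40, runs 40→50
Sum = 0+12+20+23+34+40 = 129.
SPT (increasing processing time): T3 T5 T2 T6 T4 T1.
T3: waits 0, runs 0→3
T5: waits 3, runs 3→9
T2: waits 9, runs 9→17
T6: waits 17, runs 17→27
T4: waits 27, runs 27→38
T1: waits 38, runs 38→50
Sum = 0+3+9+17+27+38 = 94.
Difference = 129 − 94 = 35.

35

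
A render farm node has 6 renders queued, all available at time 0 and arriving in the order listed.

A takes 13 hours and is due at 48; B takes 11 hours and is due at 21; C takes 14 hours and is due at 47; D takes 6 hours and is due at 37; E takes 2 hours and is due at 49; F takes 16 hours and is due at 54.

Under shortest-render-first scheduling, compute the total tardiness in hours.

8

SPT (increasing processing time): E D B A C F.
E: 0→2, due 49, tardiness 0
D: 2→8, due 37, tardiness 0
B: 8→19, due 21, tardiness 0
A: 19→32, due 48, tardiness 0
C: 32→46, due 47, tardiness 0
F: 46→62, due 54, tardiness 8
Sum = 0+0+0+0+0+8 = 8.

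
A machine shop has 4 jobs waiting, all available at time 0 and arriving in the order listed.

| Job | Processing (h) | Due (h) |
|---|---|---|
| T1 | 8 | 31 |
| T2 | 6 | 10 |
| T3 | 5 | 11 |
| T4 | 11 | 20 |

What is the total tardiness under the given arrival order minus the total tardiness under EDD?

20

FIFO (arrival order): T1 T2 T3 T4.
T1: 0→8, due 31, tardiness 0
T2: 8→14, due 10, tardiness 4
T3: 14→19, due 11, tardiness 8
T4: 19→30, due 20, tardiness 10
Sum = 0+4+8+10 = 22.
EDD (increasing due date): T2 T3 T4 T1.
T2: 0→6, due 10, tardiness 0
T3: 6→11, due 11, tardiness 0
T4: 11→22, due 20, tardiness 2
T1: 22→30, due 31, tardiness 0
Sum = 0+0+2+0 = 2.
Difference = 22 − 2 = 20.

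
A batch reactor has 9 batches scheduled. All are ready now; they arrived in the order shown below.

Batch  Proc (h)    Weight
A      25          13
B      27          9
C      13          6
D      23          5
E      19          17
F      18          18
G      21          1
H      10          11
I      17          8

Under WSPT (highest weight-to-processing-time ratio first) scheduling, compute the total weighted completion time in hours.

5767

WSPT (decreasing weight/processing-time ratio): H F E A I C B D G.
H: finishes 10, weight 11, w·C = 110
F: finishes 28, weight 18, w·C = 504
E: finishes 47, weight 17, w·C = 799
A: finishes 72, weight 13, w·C = 936
I: finishes 89, weight 8, w·C = 712
C: finishes 102, weight 6, w·C = 612
B: finishes 129, weight 9, w·C = 1161
D: finishes 152, weight 5, w·C = 760
G: finishes 173, weight 1, w·C = 173
Sum = 110+504+799+936+712+612+1161+760+173 = 5767.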